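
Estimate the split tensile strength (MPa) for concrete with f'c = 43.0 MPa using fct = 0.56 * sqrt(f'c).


fct = 0.56 * sqrt(43.0)
= 0.56 * 6.557
= 3.672 MPa

3.672


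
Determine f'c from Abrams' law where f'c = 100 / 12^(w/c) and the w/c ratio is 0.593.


f'c = 100 / 12^0.593
= 100 / 4.365
= 22.91 MPa

22.91


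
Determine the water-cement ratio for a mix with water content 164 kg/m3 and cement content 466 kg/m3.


w/c = water / cement
w/c = 164 / 466 = 0.352

0.352


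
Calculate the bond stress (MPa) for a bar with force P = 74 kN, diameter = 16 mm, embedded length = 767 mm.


u = P / (pi * db * ld)
= 74 * 1000 / (pi * 16 * 767)
= 1.919 MPa

1.919


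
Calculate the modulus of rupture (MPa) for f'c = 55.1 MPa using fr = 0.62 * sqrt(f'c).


fr = 0.62 * sqrt(55.1)
= 4.602 MPa

4.602


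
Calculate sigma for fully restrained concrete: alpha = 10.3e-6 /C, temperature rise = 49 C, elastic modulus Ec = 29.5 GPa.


sigma = alpha * dT * Ec
= 10.3e-6 * 49 * 29.5 * 1000
= 14.889 MPa

14.889


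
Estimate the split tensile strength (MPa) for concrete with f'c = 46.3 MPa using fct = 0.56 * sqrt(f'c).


fct = 0.56 * sqrt(46.3)
= 0.56 * 6.804
= 3.81 MPa

3.81


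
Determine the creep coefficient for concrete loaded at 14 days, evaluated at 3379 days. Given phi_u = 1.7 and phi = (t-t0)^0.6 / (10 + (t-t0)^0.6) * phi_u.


dt = 3379 - 14 = 3365
phi = 3365^0.6 / (10 + 3365^0.6) * 1.7
= 1.579

1.579


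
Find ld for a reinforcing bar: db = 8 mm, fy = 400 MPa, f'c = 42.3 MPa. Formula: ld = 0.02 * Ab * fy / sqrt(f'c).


Ab = pi * 8^2 / 4 = 50.265 mm2
ld = 0.02 * 50.265 * 400 / sqrt(42.3)
= 61.8 mm

61.8


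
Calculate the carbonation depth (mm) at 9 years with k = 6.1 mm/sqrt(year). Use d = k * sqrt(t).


depth = k * sqrt(t)
= 6.1 * sqrt(9)
= 18.3 mm

18.3


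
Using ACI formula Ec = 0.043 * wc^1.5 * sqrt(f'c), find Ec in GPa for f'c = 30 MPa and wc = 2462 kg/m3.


Ec = 0.043 * 2462^1.5 * sqrt(30) / 1000
= 28.77 GPa

28.77


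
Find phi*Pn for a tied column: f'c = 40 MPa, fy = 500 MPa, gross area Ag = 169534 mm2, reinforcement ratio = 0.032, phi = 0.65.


Ast = rho * Ag = 0.032 * 169534 = 5425.088 mm2
phi*Pn = 0.65 * 0.80 * (0.85 * 40 * (169534 - 5425.088) + 500 * 5425.088) / 1000
= 4311.97 kN

4311.97


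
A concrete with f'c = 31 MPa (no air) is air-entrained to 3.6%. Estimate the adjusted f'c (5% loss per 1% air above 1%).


Strength loss = (3.6 - 1) * 5 = 13.0%
f'c = 31 * (1 - 13.0/100)
= 26.97 MPa

26.97


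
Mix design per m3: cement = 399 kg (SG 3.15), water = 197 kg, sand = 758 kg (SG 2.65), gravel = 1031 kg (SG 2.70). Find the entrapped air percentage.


Vol cement = 399 / (3.15 * 1000) = 0.126667 m3
Vol water = 197 / 1000 = 0.197 m3
Vol sand = 758 / (2.65 * 1000) = 0.286038 m3
Vol gravel = 1031 / (2.70 * 1000) = 0.381852 m3
Total solid + water volume = 0.991556 m3
Air = (1 - 0.991556) * 100 = 0.84%

0.84


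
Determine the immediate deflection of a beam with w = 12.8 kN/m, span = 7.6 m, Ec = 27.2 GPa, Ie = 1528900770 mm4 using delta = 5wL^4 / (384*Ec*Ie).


Convert: L = 7.6 m = 7600 mm, Ec = 27.2 GPa = 27200 MPa
delta = 5 * 12.8 * 7600^4 / (384 * 27200 * 1528900770)
= 13.37 mm

13.37


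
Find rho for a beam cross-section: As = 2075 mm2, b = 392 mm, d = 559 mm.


rho = As / (b * d)
= 2075 / (392 * 559)
= 0.0095

0.0095


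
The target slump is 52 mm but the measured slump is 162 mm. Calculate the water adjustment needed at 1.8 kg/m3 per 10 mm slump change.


Difference = 52 - 162 = -110 mm
Water adjustment = -110 * 1.8 / 10 = -19.8 kg/m3

-19.8


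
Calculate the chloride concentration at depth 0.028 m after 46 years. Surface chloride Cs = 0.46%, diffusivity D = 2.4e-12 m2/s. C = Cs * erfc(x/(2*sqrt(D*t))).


t_seconds = 46 * 365.25 * 24 * 3600 = 1451649600.0 s
arg = 0.028 / (2 * sqrt(2.4e-12 * 1451649600.0))
= 0.2372
erfc(0.2372) = 0.7373
C = 0.46 * 0.7373 = 0.3392%

0.3392


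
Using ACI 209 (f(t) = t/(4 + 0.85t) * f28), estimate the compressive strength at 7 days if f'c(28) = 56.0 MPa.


f(7) = 7 / (4 + 0.85 * 7) * 56.0
= 7 / 9.95 * 56.0
= 39.4 MPa

39.4


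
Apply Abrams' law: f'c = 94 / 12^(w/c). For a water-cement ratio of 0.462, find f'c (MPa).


f'c = 94 / 12^0.462
= 94 / 3.152
= 29.82 MPa

29.82


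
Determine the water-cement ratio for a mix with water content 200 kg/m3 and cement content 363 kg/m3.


w/c = water / cement
w/c = 200 / 363 = 0.551

0.551


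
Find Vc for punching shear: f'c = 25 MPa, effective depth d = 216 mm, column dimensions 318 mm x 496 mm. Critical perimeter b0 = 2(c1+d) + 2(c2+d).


b0 = 2*(318 + 216) + 2*(496 + 216) = 2492 mm
Vc = 0.33 * sqrt(25) * 2492 * 216 / 1000
= 888.15 kN

888.15


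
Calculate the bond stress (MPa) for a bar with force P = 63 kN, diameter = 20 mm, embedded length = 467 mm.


u = P / (pi * db * ld)
= 63 * 1000 / (pi * 20 * 467)
= 2.147 MPa

2.147


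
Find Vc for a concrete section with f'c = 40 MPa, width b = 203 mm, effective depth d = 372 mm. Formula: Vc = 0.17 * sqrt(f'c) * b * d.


Vc = 0.17 * sqrt(40) * 203 * 372 / 1000
= 81.19 kN

81.19


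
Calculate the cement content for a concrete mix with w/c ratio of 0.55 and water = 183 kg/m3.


Cement = water / (w/c)
= 183 / 0.55
= 332.7 kg/m3

332.7


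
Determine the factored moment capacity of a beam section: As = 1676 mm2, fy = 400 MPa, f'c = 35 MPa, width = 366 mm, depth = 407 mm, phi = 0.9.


a = As * fy / (0.85 * f'c * b)
= 1676 * 400 / (0.85 * 35 * 366)
= 61.5695 mm
Mn = As * fy * (d - a/2) / 10^6
= 252.2147 kN-m
phi*Mn = 0.9 * 252.2147 = 226.99 kN-m

226.99


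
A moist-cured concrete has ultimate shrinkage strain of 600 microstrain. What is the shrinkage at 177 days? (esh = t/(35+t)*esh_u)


esh(177) = 177 / (35 + 177) * 600
= 177 / 212 * 600
= 500.9 microstrain

500.9


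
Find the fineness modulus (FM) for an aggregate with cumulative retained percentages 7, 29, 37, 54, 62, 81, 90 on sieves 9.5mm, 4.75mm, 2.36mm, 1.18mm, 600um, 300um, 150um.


FM = sum(cumulative % retained) / 100
= 360 / 100
= 3.6

3.6


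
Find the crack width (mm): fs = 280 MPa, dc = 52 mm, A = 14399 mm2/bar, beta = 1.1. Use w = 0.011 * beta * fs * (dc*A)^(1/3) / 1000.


w = 0.011 * beta * fs * (dc * A)^(1/3) / 1000
= 0.011 * 1.1 * 280 * (52 * 14399)^(1/3) / 1000
= 0.308 mm

0.308


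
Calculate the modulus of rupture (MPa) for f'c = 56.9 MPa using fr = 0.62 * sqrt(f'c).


fr = 0.62 * sqrt(56.9)
= 4.677 MPa

4.677


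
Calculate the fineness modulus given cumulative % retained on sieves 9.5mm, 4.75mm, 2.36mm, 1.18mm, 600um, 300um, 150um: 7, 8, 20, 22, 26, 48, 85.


FM = sum(cumulative % retained) / 100
= 216 / 100
= 2.16

2.16


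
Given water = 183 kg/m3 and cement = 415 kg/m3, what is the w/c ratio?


w/c = water / cement
w/c = 183 / 415 = 0.441

0.441


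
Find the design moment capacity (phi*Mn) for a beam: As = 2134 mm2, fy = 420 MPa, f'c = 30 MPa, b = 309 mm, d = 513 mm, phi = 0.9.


a = As * fy / (0.85 * f'c * b)
= 2134 * 420 / (0.85 * 30 * 309)
= 113.7483 mm
Mn = As * fy * (d - a/2) / 10^6
= 408.8165 kN-m
phi*Mn = 0.9 * 408.8165 = 367.93 kN-m

367.93


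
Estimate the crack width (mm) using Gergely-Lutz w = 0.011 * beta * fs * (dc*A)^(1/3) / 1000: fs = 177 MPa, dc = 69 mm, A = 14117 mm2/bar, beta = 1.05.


w = 0.011 * beta * fs * (dc * A)^(1/3) / 1000
= 0.011 * 1.05 * 177 * (69 * 14117)^(1/3) / 1000
= 0.203 mm

0.203


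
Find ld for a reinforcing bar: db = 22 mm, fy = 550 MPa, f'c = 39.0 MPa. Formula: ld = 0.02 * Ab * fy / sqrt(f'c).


Ab = pi * 22^2 / 4 = 380.133 mm2
ld = 0.02 * 380.133 * 550 / sqrt(39.0)
= 669.6 mm

669.6


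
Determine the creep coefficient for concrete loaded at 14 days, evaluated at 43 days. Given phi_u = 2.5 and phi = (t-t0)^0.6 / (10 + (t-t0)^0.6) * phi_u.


dt = 43 - 14 = 29
phi = 29^0.6 / (10 + 29^0.6) * 2.5
= 1.075

1.075


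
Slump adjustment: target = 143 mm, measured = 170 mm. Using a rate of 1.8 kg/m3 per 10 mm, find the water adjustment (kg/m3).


Difference = 143 - 170 = -27 mm
Water adjustment = -27 * 1.8 / 10 = -4.9 kg/m3

-4.9


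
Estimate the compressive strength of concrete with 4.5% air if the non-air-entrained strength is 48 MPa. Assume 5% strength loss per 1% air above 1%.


Strength loss = (4.5 - 1) * 5 = 17.5%
f'c = 48 * (1 - 17.5/100)
= 39.6 MPa

39.6


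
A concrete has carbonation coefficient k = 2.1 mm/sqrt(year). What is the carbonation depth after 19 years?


depth = k * sqrt(t)
= 2.1 * sqrt(19)
= 9.15 mm

9.15


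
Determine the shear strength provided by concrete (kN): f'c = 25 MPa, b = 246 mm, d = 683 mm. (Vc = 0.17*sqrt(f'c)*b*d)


Vc = 0.17 * sqrt(25) * 246 * 683 / 1000
= 142.82 kN

142.82


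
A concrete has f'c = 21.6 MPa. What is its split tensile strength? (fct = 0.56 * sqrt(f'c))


fct = 0.56 * sqrt(21.6)
= 0.56 * 4.648
= 2.603 MPa

2.603


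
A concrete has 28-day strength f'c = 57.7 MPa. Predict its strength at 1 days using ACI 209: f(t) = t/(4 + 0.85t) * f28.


f(1) = 1 / (4 + 0.85 * 1) * 57.7
= 1 / 4.85 * 57.7
= 11.9 MPa

11.9


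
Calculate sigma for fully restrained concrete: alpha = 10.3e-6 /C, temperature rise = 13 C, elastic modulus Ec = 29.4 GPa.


sigma = alpha * dT * Ec
= 10.3e-6 * 13 * 29.4 * 1000
= 3.937 MPa

3.937


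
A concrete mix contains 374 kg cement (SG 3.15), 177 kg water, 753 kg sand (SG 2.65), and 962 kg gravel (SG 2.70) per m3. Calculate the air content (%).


Vol cement = 374 / (3.15 * 1000) = 0.11873 m3
Vol water = 177 / 1000 = 0.177 m3
Vol sand = 753 / (2.65 * 1000) = 0.284151 m3
Vol gravel = 962 / (2.70 * 1000) = 0.356296 m3
Total solid + water volume = 0.936177 m3
Air = (1 - 0.936177) * 100 = 6.38%

6.38


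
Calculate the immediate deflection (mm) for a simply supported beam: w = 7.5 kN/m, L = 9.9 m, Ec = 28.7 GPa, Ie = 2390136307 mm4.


Convert: L = 9.9 m = 9900 mm, Ec = 28.7 GPa = 28700 MPa
delta = 5 * 7.5 * 9900^4 / (384 * 28700 * 2390136307)
= 13.68 mm

13.68


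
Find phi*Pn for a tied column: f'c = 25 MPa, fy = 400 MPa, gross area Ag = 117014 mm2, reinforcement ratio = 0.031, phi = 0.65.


Ast = rho * Ag = 0.031 * 117014 = 3627.434 mm2
phi*Pn = 0.65 * 0.80 * (0.85 * 25 * (117014 - 3627.434) + 400 * 3627.434) / 1000
= 2007.43 kN

2007.43


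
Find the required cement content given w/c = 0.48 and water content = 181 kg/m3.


Cement = water / (w/c)
= 181 / 0.48
= 377.1 kg/m3

377.1


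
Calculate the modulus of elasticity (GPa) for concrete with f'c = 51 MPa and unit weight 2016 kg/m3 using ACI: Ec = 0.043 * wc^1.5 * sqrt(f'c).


Ec = 0.043 * 2016^1.5 * sqrt(51) / 1000
= 27.8 GPa

27.8


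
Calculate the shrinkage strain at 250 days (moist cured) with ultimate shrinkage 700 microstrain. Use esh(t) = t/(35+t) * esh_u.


esh(250) = 250 / (35 + 250) * 700
= 250 / 285 * 700
= 614.0 microstrain

614.0


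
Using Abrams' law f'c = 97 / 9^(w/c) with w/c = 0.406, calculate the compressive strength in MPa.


f'c = 97 / 9^0.406
= 97 / 2.44
= 39.75 MPa

39.75


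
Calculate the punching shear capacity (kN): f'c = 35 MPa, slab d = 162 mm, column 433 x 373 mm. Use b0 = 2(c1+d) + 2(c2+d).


b0 = 2*(433 + 162) + 2*(373 + 162) = 2260 mm
Vc = 0.33 * sqrt(35) * 2260 * 162 / 1000
= 714.78 kN

714.78


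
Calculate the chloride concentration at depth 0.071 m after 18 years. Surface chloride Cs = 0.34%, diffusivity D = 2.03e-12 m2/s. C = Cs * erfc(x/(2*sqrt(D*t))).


t_seconds = 18 * 365.25 * 24 * 3600 = 568036800.0 s
arg = 0.071 / (2 * sqrt(2.03e-12 * 568036800.0))
= 1.0454
erfc(1.0454) = 0.1393
C = 0.34 * 0.1393 = 0.0474%

0.0474


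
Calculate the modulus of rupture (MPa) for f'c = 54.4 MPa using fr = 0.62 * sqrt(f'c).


fr = 0.62 * sqrt(54.4)
= 4.573 MPa

4.573


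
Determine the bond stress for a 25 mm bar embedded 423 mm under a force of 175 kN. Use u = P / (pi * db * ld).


u = P / (pi * db * ld)
= 175 * 1000 / (pi * 25 * 423)
= 5.268 MPa

5.268


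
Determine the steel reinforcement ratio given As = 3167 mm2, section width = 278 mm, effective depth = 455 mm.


rho = As / (b * d)
= 3167 / (278 * 455)
= 0.025

0.025


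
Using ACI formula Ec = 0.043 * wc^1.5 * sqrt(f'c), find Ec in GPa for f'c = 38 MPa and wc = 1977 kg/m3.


Ec = 0.043 * 1977^1.5 * sqrt(38) / 1000
= 23.3 GPa

23.3


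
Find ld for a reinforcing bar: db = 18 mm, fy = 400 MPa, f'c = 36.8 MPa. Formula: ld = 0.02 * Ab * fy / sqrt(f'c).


Ab = pi * 18^2 / 4 = 254.469 mm2
ld = 0.02 * 254.469 * 400 / sqrt(36.8)
= 335.6 mm

335.6


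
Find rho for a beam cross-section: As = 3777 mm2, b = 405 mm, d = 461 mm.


rho = As / (b * d)
= 3777 / (405 * 461)
= 0.0202

0.0202


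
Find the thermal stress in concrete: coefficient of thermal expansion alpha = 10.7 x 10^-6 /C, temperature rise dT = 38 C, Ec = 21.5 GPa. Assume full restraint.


sigma = alpha * dT * Ec
= 10.7e-6 * 38 * 21.5 * 1000
= 8.742 MPa

8.742


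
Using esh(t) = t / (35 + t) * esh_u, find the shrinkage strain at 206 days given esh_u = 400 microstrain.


esh(206) = 206 / (35 + 206) * 400
= 206 / 241 * 400
= 341.9 microstrain

341.9


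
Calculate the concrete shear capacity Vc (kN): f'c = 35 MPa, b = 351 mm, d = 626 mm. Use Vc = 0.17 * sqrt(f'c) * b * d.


Vc = 0.17 * sqrt(35) * 351 * 626 / 1000
= 220.99 kN

220.99


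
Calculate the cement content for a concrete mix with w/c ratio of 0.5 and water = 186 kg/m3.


Cement = water / (w/c)
= 186 / 0.5
= 372.0 kg/m3

372.0


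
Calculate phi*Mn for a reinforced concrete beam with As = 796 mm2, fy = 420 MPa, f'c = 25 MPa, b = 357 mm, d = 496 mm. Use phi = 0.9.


a = As * fy / (0.85 * f'c * b)
= 796 * 420 / (0.85 * 25 * 357)
= 44.0692 mm
Mn = As * fy * (d - a/2) / 10^6
= 158.4561 kN-m
phi*Mn = 0.9 * 158.4561 = 142.61 kN-m

142.61


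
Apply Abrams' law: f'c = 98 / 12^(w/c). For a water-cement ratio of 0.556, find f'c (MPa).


f'c = 98 / 12^0.556
= 98 / 3.981
= 24.62 MPa

24.62


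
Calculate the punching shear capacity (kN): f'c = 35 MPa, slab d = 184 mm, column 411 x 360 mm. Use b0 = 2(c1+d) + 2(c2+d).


b0 = 2*(411 + 184) + 2*(360 + 184) = 2278 mm
Vc = 0.33 * sqrt(35) * 2278 * 184 / 1000
= 818.31 kN

818.31


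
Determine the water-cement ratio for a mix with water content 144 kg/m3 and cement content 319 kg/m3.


w/c = water / cement
w/c = 144 / 319 = 0.451

0.451


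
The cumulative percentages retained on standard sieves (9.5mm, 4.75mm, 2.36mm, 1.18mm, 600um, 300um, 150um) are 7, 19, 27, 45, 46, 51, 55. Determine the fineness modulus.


FM = sum(cumulative % retained) / 100
= 250 / 100
= 2.5

2.5


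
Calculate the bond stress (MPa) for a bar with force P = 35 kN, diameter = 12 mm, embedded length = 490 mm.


u = P / (pi * db * ld)
= 35 * 1000 / (pi * 12 * 490)
= 1.895 MPa

1.895


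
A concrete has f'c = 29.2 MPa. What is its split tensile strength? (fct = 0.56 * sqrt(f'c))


fct = 0.56 * sqrt(29.2)
= 0.56 * 5.404
= 3.026 MPa

3.026


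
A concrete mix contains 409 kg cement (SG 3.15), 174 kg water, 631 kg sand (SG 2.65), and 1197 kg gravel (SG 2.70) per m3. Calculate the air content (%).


Vol cement = 409 / (3.15 * 1000) = 0.129841 m3
Vol water = 174 / 1000 = 0.174 m3
Vol sand = 631 / (2.65 * 1000) = 0.238113 m3
Vol gravel = 1197 / (2.70 * 1000) = 0.443333 m3
Total solid + water volume = 0.985288 m3
Air = (1 - 0.985288) * 100 = 1.47%

1.47


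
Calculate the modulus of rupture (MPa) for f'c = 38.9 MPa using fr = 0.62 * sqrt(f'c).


fr = 0.62 * sqrt(38.9)
= 3.867 MPa

3.867


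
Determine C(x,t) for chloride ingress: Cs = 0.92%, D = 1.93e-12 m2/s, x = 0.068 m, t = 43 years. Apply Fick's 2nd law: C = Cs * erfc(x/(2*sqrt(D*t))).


t_seconds = 43 * 365.25 * 24 * 3600 = 1356976800.0 s
arg = 0.068 / (2 * sqrt(1.93e-12 * 1356976800.0))
= 0.6644
erfc(0.6644) = 0.3474
C = 0.92 * 0.3474 = 0.3196%

0.3196


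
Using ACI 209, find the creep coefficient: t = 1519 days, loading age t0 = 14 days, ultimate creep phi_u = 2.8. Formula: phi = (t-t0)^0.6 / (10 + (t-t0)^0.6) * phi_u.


dt = 1519 - 14 = 1505
phi = 1505^0.6 / (10 + 1505^0.6) * 2.8
= 2.491

2.491


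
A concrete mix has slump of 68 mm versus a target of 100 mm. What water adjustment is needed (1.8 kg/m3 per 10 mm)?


Difference = 100 - 68 = 32 mm
Water adjustment = 32 * 1.8 / 10 = 5.8 kg/m3

5.8


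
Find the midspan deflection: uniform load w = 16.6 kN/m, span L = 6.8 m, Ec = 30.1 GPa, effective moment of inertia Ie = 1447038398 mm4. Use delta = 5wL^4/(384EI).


Convert: L = 6.8 m = 6800 mm, Ec = 30.1 GPa = 30100 MPa
delta = 5 * 16.6 * 6800^4 / (384 * 30100 * 1447038398)
= 10.61 mm

10.61


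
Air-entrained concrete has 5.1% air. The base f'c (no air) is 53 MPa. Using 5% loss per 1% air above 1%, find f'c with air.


Strength loss = (5.1 - 1) * 5 = 20.5%
f'c = 53 * (1 - 20.5/100)
= 42.14 MPa

42.14


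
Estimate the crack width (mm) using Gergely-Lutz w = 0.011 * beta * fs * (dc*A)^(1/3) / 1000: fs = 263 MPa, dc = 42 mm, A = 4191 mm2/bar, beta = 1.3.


w = 0.011 * beta * fs * (dc * A)^(1/3) / 1000
= 0.011 * 1.3 * 263 * (42 * 4191)^(1/3) / 1000
= 0.211 mm

0.211


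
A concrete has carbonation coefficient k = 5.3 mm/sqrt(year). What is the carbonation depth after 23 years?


depth = k * sqrt(t)
= 5.3 * sqrt(23)
= 25.42 mm

25.42


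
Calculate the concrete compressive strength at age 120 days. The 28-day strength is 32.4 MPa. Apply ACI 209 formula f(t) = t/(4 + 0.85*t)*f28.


f(120) = 120 / (4 + 0.85 * 120) * 32.4
= 120 / 106.0 * 32.4
= 36.68 MPa

36.68


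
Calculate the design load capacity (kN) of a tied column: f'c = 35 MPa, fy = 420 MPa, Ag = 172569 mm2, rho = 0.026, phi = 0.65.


Ast = rho * Ag = 0.026 * 172569 = 4486.794 mm2
phi*Pn = 0.65 * 0.80 * (0.85 * 35 * (172569 - 4486.794) + 420 * 4486.794) / 1000
= 3580.15 kN

3580.15


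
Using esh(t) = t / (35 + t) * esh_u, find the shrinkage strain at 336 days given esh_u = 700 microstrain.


esh(336) = 336 / (35 + 336) * 700
= 336 / 371 * 700
= 634.0 microstrain

634.0


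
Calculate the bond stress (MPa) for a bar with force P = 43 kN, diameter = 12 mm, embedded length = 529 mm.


u = P / (pi * db * ld)
= 43 * 1000 / (pi * 12 * 529)
= 2.156 MPa

2.156


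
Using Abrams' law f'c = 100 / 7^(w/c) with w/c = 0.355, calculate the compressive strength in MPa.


f'c = 100 / 7^0.355
= 100 / 1.995
= 50.12 MPa

50.12


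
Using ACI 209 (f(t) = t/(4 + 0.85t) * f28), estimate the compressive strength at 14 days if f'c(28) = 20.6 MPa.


f(14) = 14 / (4 + 0.85 * 14) * 20.6
= 14 / 15.9 * 20.6
= 18.14 MPa

18.14


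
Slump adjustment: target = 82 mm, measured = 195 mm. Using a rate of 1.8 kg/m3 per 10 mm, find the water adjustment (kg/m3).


Difference = 82 - 195 = -113 mm
Water adjustment = -113 * 1.8 / 10 = -20.3 kg/m3

-20.3


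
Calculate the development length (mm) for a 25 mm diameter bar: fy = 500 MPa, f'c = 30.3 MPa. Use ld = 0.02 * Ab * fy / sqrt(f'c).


Ab = pi * 25^2 / 4 = 490.874 mm2
ld = 0.02 * 490.874 * 500 / sqrt(30.3)
= 891.8 mm

891.8


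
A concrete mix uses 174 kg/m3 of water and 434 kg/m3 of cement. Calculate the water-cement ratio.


w/c = water / cement
w/c = 174 / 434 = 0.401

0.401


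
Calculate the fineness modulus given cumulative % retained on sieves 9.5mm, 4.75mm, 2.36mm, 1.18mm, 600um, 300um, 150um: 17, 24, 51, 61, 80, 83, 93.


FM = sum(cumulative % retained) / 100
= 409 / 100
= 4.09

4.09


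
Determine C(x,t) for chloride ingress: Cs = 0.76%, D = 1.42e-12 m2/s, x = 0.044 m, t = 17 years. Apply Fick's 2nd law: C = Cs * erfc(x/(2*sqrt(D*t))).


t_seconds = 17 * 365.25 * 24 * 3600 = 536479200.0 s
arg = 0.044 / (2 * sqrt(1.42e-12 * 536479200.0))
= 0.7971
erfc(0.7971) = 0.2596
C = 0.76 * 0.2596 = 0.1973%

0.1973


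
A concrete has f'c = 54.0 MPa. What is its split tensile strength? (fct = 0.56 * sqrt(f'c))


fct = 0.56 * sqrt(54.0)
= 0.56 * 7.348
= 4.115 MPa

4.115


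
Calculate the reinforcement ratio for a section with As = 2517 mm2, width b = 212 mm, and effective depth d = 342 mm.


rho = As / (b * d)
= 2517 / (212 * 342)
= 0.0347

0.0347


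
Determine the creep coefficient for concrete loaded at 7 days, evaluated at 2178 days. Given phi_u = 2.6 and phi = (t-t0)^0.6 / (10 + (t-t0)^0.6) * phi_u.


dt = 2178 - 7 = 2171
phi = 2171^0.6 / (10 + 2171^0.6) * 2.6
= 2.365

2.365


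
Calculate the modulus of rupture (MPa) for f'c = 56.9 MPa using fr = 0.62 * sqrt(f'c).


fr = 0.62 * sqrt(56.9)
= 4.677 MPa

4.677


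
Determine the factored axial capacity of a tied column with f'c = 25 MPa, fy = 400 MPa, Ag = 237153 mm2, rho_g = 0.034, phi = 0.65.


Ast = rho * Ag = 0.034 * 237153 = 8063.202 mm2
phi*Pn = 0.65 * 0.80 * (0.85 * 25 * (237153 - 8063.202) + 400 * 8063.202) / 1000
= 4208.59 kN

4208.59


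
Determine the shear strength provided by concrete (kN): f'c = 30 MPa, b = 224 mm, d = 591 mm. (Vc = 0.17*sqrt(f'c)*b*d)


Vc = 0.17 * sqrt(30) * 224 * 591 / 1000
= 123.27 kN

123.27


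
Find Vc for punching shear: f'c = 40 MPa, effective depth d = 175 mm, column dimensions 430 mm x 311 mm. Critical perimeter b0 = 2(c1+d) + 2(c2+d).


b0 = 2*(430 + 175) + 2*(311 + 175) = 2182 mm
Vc = 0.33 * sqrt(40) * 2182 * 175 / 1000
= 796.96 kN

796.96


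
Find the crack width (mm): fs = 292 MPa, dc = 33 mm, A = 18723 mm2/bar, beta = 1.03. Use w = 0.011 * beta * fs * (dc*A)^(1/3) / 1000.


w = 0.011 * beta * fs * (dc * A)^(1/3) / 1000
= 0.011 * 1.03 * 292 * (33 * 18723)^(1/3) / 1000
= 0.282 mm

0.282


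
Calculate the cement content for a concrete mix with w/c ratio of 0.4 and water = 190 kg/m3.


Cement = water / (w/c)
= 190 / 0.4
= 475.0 kg/m3

475.0


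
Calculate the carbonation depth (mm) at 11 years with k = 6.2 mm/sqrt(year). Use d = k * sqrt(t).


depth = k * sqrt(t)
= 6.2 * sqrt(11)
= 20.56 mm

20.56


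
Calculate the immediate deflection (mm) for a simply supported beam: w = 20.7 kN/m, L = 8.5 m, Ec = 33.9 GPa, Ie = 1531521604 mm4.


Convert: L = 8.5 m = 8500 mm, Ec = 33.9 GPa = 33900 MPa
delta = 5 * 20.7 * 8500^4 / (384 * 33900 * 1531521604)
= 27.1 mm

27.1


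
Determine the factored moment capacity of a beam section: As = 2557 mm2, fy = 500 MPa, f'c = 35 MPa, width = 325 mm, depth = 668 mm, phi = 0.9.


a = As * fy / (0.85 * f'c * b)
= 2557 * 500 / (0.85 * 35 * 325)
= 132.2301 mm
Mn = As * fy * (d - a/2) / 10^6
= 769.5099 kN-m
phi*Mn = 0.9 * 769.5099 = 692.56 kN-m

692.56


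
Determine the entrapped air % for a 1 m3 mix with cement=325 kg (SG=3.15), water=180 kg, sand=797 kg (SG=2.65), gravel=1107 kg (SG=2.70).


Vol cement = 325 / (3.15 * 1000) = 0.103175 m3
Vol water = 180 / 1000 = 0.18 m3
Vol sand = 797 / (2.65 * 1000) = 0.300755 m3
Vol gravel = 1107 / (2.70 * 1000) = 0.41 m3
Total solid + water volume = 0.993929 m3
Air = (1 - 0.993929) * 100 = 0.61%

0.61


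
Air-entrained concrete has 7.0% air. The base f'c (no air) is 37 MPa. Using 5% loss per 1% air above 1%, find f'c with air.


Strength loss = (7.0 - 1) * 5 = 30.0%
f'c = 37 * (1 - 30.0/100)
= 25.9 MPa

25.9


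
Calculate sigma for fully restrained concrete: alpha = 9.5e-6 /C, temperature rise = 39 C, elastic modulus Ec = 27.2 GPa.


sigma = alpha * dT * Ec
= 9.5e-6 * 39 * 27.2 * 1000
= 10.078 MPa

10.078


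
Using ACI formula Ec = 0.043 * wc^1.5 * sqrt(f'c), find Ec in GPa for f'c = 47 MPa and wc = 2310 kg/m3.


Ec = 0.043 * 2310^1.5 * sqrt(47) / 1000
= 32.73 GPa

32.73


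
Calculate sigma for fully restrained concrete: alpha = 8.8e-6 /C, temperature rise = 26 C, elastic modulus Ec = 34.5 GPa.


sigma = alpha * dT * Ec
= 8.8e-6 * 26 * 34.5 * 1000
= 7.894 MPa

7.894


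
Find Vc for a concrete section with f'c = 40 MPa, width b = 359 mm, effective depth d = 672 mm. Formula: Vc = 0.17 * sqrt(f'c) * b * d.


Vc = 0.17 * sqrt(40) * 359 * 672 / 1000
= 259.38 kN

259.38


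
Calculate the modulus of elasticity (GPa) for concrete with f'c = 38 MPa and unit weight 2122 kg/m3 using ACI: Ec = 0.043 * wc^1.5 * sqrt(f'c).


Ec = 0.043 * 2122^1.5 * sqrt(38) / 1000
= 25.91 GPa

25.91


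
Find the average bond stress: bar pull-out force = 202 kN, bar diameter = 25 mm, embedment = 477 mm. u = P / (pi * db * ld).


u = P / (pi * db * ld)
= 202 * 1000 / (pi * 25 * 477)
= 5.392 MPa

5.392


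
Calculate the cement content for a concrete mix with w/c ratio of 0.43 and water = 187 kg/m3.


Cement = water / (w/c)
= 187 / 0.43
= 434.9 kg/m3

434.9


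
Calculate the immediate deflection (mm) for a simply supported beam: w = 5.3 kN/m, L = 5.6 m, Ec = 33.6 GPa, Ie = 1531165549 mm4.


Convert: L = 5.6 m = 5600 mm, Ec = 33.6 GPa = 33600 MPa
delta = 5 * 5.3 * 5600^4 / (384 * 33600 * 1531165549)
= 1.32 mm

1.32


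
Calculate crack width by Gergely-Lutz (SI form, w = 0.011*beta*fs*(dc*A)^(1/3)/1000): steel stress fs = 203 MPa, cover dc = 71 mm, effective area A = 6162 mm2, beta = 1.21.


w = 0.011 * beta * fs * (dc * A)^(1/3) / 1000
= 0.011 * 1.21 * 203 * (71 * 6162)^(1/3) / 1000
= 0.205 mm

0.205


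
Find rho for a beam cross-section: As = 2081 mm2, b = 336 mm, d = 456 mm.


rho = As / (b * d)
= 2081 / (336 * 456)
= 0.0136

0.0136


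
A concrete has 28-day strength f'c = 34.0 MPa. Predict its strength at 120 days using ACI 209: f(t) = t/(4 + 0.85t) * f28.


f(120) = 120 / (4 + 0.85 * 120) * 34.0
= 120 / 106.0 * 34.0
= 38.49 MPa

38.49


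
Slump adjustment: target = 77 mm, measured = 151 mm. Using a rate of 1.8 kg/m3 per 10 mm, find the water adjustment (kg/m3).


Difference = 77 - 151 = -74 mm
Water adjustment = -74 * 1.8 / 10 = -13.3 kg/m3

-13.3


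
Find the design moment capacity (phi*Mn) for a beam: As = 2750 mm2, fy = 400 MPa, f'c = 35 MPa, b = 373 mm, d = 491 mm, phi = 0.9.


a = As * fy / (0.85 * f'c * b)
= 2750 * 400 / (0.85 * 35 * 373)
= 99.1281 mm
Mn = As * fy * (d - a/2) / 10^6
= 485.5795 kN-m
phi*Mn = 0.9 * 485.5795 = 437.02 kN-m

437.02


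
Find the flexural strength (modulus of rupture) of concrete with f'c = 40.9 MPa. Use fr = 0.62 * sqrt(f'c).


fr = 0.62 * sqrt(40.9)
= 3.965 MPa

3.965


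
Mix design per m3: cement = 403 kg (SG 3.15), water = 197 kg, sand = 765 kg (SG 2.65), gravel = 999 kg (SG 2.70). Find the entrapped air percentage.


Vol cement = 403 / (3.15 * 1000) = 0.127937 m3
Vol water = 197 / 1000 = 0.197 m3
Vol sand = 765 / (2.65 * 1000) = 0.288679 m3
Vol gravel = 999 / (2.70 * 1000) = 0.37 m3
Total solid + water volume = 0.983616 m3
Air = (1 - 0.983616) * 100 = 1.64%

1.64


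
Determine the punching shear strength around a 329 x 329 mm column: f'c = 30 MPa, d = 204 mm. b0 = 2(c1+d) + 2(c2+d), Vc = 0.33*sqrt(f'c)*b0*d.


b0 = 2*(329 + 204) + 2*(329 + 204) = 2132 mm
Vc = 0.33 * sqrt(30) * 2132 * 204 / 1000
= 786.13 kN

786.13


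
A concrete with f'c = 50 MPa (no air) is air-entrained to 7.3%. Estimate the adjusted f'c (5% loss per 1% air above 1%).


Strength loss = (7.3 - 1) * 5 = 31.5%
f'c = 50 * (1 - 31.5/100)
= 34.25 MPa

34.25


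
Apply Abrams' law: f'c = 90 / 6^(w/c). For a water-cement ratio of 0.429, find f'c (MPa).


f'c = 90 / 6^0.429
= 90 / 2.157
= 41.73 MPa

41.73


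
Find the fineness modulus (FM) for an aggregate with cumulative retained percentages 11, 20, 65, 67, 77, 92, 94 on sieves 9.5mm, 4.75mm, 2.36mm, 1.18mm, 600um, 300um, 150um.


FM = sum(cumulative % retained) / 100
= 426 / 100
= 4.26

4.26


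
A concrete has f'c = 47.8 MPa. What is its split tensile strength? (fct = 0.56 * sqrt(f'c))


fct = 0.56 * sqrt(47.8)
= 0.56 * 6.914
= 3.872 MPa

3.872


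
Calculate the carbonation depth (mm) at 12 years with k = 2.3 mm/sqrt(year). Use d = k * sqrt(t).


depth = k * sqrt(t)
= 2.3 * sqrt(12)
= 7.97 mm

7.97


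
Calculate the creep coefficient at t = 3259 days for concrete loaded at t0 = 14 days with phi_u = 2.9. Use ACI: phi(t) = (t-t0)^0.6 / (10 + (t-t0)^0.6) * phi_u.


dt = 3259 - 14 = 3245
phi = 3245^0.6 / (10 + 3245^0.6) * 2.9
= 2.69

2.69


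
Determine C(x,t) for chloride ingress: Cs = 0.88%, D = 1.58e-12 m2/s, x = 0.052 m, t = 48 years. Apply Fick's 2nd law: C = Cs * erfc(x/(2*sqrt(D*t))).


t_seconds = 48 * 365.25 * 24 * 3600 = 1514764800.0 s
arg = 0.052 / (2 * sqrt(1.58e-12 * 1514764800.0))
= 0.5315
erfc(0.5315) = 0.4523
C = 0.88 * 0.4523 = 0.398%

0.398


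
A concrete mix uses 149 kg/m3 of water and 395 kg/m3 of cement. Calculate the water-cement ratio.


w/c = water / cement
w/c = 149 / 395 = 0.377

0.377


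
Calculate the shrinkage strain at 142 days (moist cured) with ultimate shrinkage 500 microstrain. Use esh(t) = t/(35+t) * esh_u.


esh(142) = 142 / (35 + 142) * 500
= 142 / 177 * 500
= 401.1 microstrain

401.1


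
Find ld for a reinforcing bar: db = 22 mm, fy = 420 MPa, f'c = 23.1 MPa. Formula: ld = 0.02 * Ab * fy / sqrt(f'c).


Ab = pi * 22^2 / 4 = 380.133 mm2
ld = 0.02 * 380.133 * 420 / sqrt(23.1)
= 664.4 mm

664.4


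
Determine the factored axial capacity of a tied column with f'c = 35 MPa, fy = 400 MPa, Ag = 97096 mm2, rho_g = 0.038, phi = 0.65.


Ast = rho * Ag = 0.038 * 97096 = 3689.648 mm2
phi*Pn = 0.65 * 0.80 * (0.85 * 35 * (97096 - 3689.648) + 400 * 3689.648) / 1000
= 2212.44 kN

2212.44


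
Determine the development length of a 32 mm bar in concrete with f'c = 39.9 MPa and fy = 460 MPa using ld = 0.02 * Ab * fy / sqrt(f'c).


Ab = pi * 32^2 / 4 = 804.248 mm2
ld = 0.02 * 804.248 * 460 / sqrt(39.9)
= 1171.4 mm

1171.4


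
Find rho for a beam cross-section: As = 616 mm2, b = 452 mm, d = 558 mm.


rho = As / (b * d)
= 616 / (452 * 558)
= 0.0024

0.0024


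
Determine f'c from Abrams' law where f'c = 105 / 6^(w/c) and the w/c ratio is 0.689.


f'c = 105 / 6^0.689
= 105 / 3.437
= 30.55 MPa

30.55


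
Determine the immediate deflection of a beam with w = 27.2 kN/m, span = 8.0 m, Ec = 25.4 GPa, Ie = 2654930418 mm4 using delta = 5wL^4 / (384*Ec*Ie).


Convert: L = 8.0 m = 8000 mm, Ec = 25.4 GPa = 25400 MPa
delta = 5 * 27.2 * 8000^4 / (384 * 25400 * 2654930418)
= 21.51 mm

21.51


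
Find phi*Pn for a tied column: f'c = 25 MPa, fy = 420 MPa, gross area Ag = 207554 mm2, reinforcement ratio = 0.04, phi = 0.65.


Ast = rho * Ag = 0.04 * 207554 = 8302.16 mm2
phi*Pn = 0.65 * 0.80 * (0.85 * 25 * (207554 - 8302.16) + 420 * 8302.16) / 1000
= 4014.92 kN

4014.92


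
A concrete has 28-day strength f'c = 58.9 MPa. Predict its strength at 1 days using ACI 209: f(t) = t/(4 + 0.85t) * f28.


f(1) = 1 / (4 + 0.85 * 1) * 58.9
= 1 / 4.85 * 58.9
= 12.14 MPa

12.14


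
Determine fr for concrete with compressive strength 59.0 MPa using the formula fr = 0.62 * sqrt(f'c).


fr = 0.62 * sqrt(59.0)
= 4.762 MPa

4.762


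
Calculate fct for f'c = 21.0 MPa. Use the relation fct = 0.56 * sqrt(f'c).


fct = 0.56 * sqrt(21.0)
= 0.56 * 4.583
= 2.566 MPa

2.566


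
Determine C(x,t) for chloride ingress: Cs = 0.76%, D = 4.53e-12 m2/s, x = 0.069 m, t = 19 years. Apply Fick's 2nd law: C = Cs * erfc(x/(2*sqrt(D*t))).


t_seconds = 19 * 365.25 * 24 * 3600 = 599594400.0 s
arg = 0.069 / (2 * sqrt(4.53e-12 * 599594400.0))
= 0.662
erfc(0.662) = 0.3492
C = 0.76 * 0.3492 = 0.2654%

0.2654


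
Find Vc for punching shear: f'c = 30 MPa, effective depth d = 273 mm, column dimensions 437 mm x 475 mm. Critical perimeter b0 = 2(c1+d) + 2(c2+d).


b0 = 2*(437 + 273) + 2*(475 + 273) = 2916 mm
Vc = 0.33 * sqrt(30) * 2916 * 273 / 1000
= 1438.88 kN

1438.88


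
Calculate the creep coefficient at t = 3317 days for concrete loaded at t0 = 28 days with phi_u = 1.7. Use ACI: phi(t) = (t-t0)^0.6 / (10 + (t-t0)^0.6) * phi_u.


dt = 3317 - 28 = 3289
phi = 3289^0.6 / (10 + 3289^0.6) * 1.7
= 1.578

1.578


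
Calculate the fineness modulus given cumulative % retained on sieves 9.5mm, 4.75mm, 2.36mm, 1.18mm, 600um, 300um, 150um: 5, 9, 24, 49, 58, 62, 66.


FM = sum(cumulative % retained) / 100
= 273 / 100
= 2.73

2.73


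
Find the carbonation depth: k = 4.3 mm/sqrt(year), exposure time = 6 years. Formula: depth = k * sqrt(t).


depth = k * sqrt(t)
= 4.3 * sqrt(6)
= 10.53 mm

10.53


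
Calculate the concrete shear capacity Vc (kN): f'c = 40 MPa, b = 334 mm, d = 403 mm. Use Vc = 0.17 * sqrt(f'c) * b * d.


Vc = 0.17 * sqrt(40) * 334 * 403 / 1000
= 144.72 kN

144.72


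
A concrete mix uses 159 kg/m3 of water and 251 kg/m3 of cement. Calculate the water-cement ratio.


w/c = water / cement
w/c = 159 / 251 = 0.633

0.633


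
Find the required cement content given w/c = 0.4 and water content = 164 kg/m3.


Cement = water / (w/c)
= 164 / 0.4
= 410.0 kg/m3

410.0


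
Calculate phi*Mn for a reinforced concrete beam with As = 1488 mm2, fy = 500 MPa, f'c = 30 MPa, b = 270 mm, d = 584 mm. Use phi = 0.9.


a = As * fy / (0.85 * f'c * b)
= 1488 * 500 / (0.85 * 30 * 270)
= 108.061 mm
Mn = As * fy * (d - a/2) / 10^6
= 394.2973 kN-m
phi*Mn = 0.9 * 394.2973 = 354.87 kN-m

354.87


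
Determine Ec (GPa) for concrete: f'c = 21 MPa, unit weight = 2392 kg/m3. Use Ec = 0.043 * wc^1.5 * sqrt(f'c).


Ec = 0.043 * 2392^1.5 * sqrt(21) / 1000
= 23.05 GPa

23.05


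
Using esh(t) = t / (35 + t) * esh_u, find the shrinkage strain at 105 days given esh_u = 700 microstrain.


esh(105) = 105 / (35 + 105) * 700
= 105 / 140 * 700
= 525.0 microstrain

525.0


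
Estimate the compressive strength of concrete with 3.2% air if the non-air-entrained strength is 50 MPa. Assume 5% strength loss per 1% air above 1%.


Strength loss = (3.2 - 1) * 5 = 11.0%
f'c = 50 * (1 - 11.0/100)
= 44.5 MPa

44.5


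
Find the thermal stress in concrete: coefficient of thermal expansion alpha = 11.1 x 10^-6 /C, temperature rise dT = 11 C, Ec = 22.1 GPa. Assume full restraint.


sigma = alpha * dT * Ec
= 11.1e-6 * 11 * 22.1 * 1000
= 2.698 MPa

2.698


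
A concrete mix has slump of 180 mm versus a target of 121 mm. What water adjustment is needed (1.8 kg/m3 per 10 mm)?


Difference = 121 - 180 = -59 mm
Water adjustment = -59 * 1.8 / 10 = -10.6 kg/m3

-10.6


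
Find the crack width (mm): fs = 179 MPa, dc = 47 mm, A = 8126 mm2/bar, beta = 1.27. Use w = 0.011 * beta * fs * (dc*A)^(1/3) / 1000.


w = 0.011 * beta * fs * (dc * A)^(1/3) / 1000
= 0.011 * 1.27 * 179 * (47 * 8126)^(1/3) / 1000
= 0.181 mm

0.181


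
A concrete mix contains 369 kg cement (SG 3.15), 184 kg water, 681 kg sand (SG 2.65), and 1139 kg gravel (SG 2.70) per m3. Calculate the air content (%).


Vol cement = 369 / (3.15 * 1000) = 0.117143 m3
Vol water = 184 / 1000 = 0.184 m3
Vol sand = 681 / (2.65 * 1000) = 0.256981 m3
Vol gravel = 1139 / (2.70 * 1000) = 0.421852 m3
Total solid + water volume = 0.979976 m3
Air = (1 - 0.979976) * 100 = 2.0%

2.0


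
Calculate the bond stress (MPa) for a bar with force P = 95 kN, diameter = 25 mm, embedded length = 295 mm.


u = P / (pi * db * ld)
= 95 * 1000 / (pi * 25 * 295)
= 4.1 MPa

4.1


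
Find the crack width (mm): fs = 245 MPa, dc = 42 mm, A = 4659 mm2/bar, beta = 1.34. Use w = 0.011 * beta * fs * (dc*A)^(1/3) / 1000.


w = 0.011 * beta * fs * (dc * A)^(1/3) / 1000
= 0.011 * 1.34 * 245 * (42 * 4659)^(1/3) / 1000
= 0.21 mm

0.21


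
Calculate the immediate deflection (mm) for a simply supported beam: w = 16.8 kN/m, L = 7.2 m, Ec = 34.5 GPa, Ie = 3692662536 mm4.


Convert: L = 7.2 m = 7200 mm, Ec = 34.5 GPa = 34500 MPa
delta = 5 * 16.8 * 7200^4 / (384 * 34500 * 3692662536)
= 4.61 mm

4.61


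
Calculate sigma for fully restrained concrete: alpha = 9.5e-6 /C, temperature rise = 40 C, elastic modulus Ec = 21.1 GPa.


sigma = alpha * dT * Ec
= 9.5e-6 * 40 * 21.1 * 1000
= 8.018 MPa

8.018


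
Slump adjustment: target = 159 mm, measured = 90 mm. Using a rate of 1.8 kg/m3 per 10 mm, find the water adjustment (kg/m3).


Difference = 159 - 90 = 69 mm
Water adjustment = 69 * 1.8 / 10 = 12.4 kg/m3

12.4


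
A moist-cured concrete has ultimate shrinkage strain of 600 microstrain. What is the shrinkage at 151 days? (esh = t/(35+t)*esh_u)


esh(151) = 151 / (35 + 151) * 600
= 151 / 186 * 600
= 487.1 microstrain

487.1


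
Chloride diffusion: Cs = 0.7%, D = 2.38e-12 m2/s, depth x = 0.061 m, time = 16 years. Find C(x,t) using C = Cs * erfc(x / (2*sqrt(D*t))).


t_seconds = 16 * 365.25 * 24 * 3600 = 504921600.0 s
arg = 0.061 / (2 * sqrt(2.38e-12 * 504921600.0))
= 0.8798
erfc(0.8798) = 0.2134
C = 0.7 * 0.2134 = 0.1494%

0.1494


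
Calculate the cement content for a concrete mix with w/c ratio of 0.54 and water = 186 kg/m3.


Cement = water / (w/c)
= 186 / 0.54
= 344.4 kg/m3

344.4


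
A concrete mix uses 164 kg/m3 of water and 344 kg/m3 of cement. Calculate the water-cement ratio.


w/c = water / cement
w/c = 164 / 344 = 0.477

0.477


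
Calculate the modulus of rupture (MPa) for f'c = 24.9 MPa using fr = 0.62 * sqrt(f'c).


fr = 0.62 * sqrt(24.9)
= 3.094 MPa

3.094


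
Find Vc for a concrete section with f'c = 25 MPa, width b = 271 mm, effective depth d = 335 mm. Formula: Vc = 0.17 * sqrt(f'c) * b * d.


Vc = 0.17 * sqrt(25) * 271 * 335 / 1000
= 77.17 kN

77.17


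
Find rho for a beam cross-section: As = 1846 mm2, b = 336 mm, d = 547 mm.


rho = As / (b * d)
= 1846 / (336 * 547)
= 0.01

0.01


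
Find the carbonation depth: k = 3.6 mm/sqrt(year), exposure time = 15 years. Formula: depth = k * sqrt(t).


depth = k * sqrt(t)
= 3.6 * sqrt(15)
= 13.94 mm

13.94


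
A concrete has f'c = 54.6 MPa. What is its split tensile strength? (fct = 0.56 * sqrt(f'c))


fct = 0.56 * sqrt(54.6)
= 0.56 * 7.389
= 4.138 MPa

4.138


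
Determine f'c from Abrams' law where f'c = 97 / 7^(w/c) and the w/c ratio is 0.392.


f'c = 97 / 7^0.392
= 97 / 2.144
= 45.24 MPa

45.24


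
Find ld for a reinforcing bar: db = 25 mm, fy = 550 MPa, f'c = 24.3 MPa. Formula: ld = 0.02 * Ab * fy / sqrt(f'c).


Ab = pi * 25^2 / 4 = 490.874 mm2
ld = 0.02 * 490.874 * 550 / sqrt(24.3)
= 1095.4 mm

1095.4


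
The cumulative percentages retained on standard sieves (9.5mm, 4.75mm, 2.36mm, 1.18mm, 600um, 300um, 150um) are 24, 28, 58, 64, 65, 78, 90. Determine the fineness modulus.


FM = sum(cumulative % retained) / 100
= 407 / 100
= 4.07

4.07


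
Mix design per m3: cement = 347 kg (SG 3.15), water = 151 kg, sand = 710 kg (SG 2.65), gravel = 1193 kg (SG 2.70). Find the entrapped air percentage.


Vol cement = 347 / (3.15 * 1000) = 0.110159 m3
Vol water = 151 / 1000 = 0.151 m3
Vol sand = 710 / (2.65 * 1000) = 0.267925 m3
Vol gravel = 1193 / (2.70 * 1000) = 0.441852 m3
Total solid + water volume = 0.970935 m3
Air = (1 - 0.970935) * 100 = 2.91%

2.91


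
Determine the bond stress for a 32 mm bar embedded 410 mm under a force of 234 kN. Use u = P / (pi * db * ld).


u = P / (pi * db * ld)
= 234 * 1000 / (pi * 32 * 410)
= 5.677 MPa

5.677


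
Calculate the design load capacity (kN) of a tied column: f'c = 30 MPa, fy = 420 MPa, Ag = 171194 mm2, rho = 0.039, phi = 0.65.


Ast = rho * Ag = 0.039 * 171194 = 6676.566 mm2
phi*Pn = 0.65 * 0.80 * (0.85 * 30 * (171194 - 6676.566) + 420 * 6676.566) / 1000
= 3639.66 kN

3639.66


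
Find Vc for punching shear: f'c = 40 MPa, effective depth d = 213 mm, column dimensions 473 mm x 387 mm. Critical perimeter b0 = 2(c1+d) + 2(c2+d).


b0 = 2*(473 + 213) + 2*(387 + 213) = 2572 mm
Vc = 0.33 * sqrt(40) * 2572 * 213 / 1000
= 1143.39 kN

1143.39


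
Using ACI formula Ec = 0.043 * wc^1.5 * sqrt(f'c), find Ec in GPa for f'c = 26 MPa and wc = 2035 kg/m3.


Ec = 0.043 * 2035^1.5 * sqrt(26) / 1000
= 20.13 GPa

20.13


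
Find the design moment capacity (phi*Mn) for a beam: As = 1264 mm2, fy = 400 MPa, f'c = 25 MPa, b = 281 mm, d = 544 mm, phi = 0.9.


a = As * fy / (0.85 * f'c * b)
= 1264 * 400 / (0.85 * 25 * 281)
= 84.6724 mm
Mn = As * fy * (d - a/2) / 10^6
= 253.6412 kN-m
phi*Mn = 0.9 * 253.6412 = 228.28 kN-m

228.28
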